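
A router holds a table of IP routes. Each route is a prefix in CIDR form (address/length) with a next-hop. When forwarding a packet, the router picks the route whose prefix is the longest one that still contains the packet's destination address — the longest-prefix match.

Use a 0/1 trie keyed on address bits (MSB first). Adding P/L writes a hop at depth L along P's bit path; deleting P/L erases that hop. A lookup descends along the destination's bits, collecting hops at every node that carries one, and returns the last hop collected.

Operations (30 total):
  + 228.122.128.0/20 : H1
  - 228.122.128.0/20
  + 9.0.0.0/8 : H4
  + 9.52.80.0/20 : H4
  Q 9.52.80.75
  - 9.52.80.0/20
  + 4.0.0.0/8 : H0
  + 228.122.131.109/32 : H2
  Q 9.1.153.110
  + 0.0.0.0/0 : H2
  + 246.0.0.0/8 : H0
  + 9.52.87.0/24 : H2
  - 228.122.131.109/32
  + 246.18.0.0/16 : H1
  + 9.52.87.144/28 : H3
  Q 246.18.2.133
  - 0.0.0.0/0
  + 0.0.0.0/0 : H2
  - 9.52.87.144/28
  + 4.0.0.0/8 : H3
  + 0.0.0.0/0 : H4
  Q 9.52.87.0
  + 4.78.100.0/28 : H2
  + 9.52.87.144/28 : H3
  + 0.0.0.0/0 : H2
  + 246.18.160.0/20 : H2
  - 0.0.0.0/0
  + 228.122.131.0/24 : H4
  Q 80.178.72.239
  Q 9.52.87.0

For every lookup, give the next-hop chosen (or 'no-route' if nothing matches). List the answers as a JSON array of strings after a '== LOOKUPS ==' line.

Process each operation:
  add 228.122.128.0/20 -> H1 at depth 20
  del 228.122.128.0/20 (clear depth 20)
  add 9.0.0.0/8 -> H4 at depth 8
  add 9.52.80.0/20 -> H4 at depth 20
  lookup 9.52.80.75: bits 00001001001101000101 walk d0:-→d1:-→d2:-→d3:-→d4:-→d5:-→d6:-→d7:-→d8:H4→d9:-→d10:-→d11:-→d12:-→d13:-→d14:-→d15:-→d16:-→d17:-→d18:-→d19:-→d20:H4 -> H4
  del 9.52.80.0/20 (clear depth 20)
  add 4.0.0.0/8 -> H0 at depth 8
  add 228.122.131.109/32 -> H2 at depth 32
  lookup 9.1.153.110: bits 0000100100 walk d0:-→d1:-→d2:-→d3:-→d4:-→d5:-→d6:-→d7:-→d8:H4→d9:-→d10:- -> H4
  add 0.0.0.0/0 -> H2 at depth 0
  add 246.0.0.0/8 -> H0 at depth 8
  add 9.52.87.0/24 -> H2 at depth 24
  del 228.122.131.109/32 (clear depth 32)
  add 246.18.0.0/16 -> H1 at depth 16
  add 9.52.87.144/28 -> H3 at depth 28
  lookup 246.18.2.133: bits 1111011000010010 walk d0:H2→d1:-→d2:-→d3:-→d4:-→d5:-→d6:-→d7:-→d8:H0→d9:-→d10:-→d11:-→d12:-→d13:-→d14:-→d15:-→d16:H1 -> H1
  del 0.0.0.0/0 (clear depth 0)
  add 0.0.0.0/0 -> H2 at depth 0
  del 9.52.87.144/28 (clear depth 28)
  add 4.0.0.0/8 -> H3 at depth 8
  add 0.0.0.0/0 -> H4 at depth 0
  lookup 9.52.87.0: bits 000010010011010001010111 walk d0:H4→d1:-→d2:-→d3:-→d4:-→d5:-→d6:-→d7:-→d8:H4→d9:-→d10:-→d11:-→d12:-→d13:-→d14:-→d15:-→d16:-→d17:-→d18:-→d19:-→d20:-→d21:-→d22:-→d23:-→d24:H2 -> H2
  add 4.78.100.0/28 -> H2 at depth 28
  add 9.52.87.144/28 -> H3 at depth 28
  add 0.0.0.0/0 -> H2 at depth 0
  add 246.18.160.0/20 -> H2 at depth 20
  del 0.0.0.0/0 (clear depth 0)
  add 228.122.131.0/24 -> H4 at depth 24
  lookup 80.178.72.239: bits 0 walk d0:-→d1:- -> no-route
  lookup 9.52.87.0: bits 000010010011010001010111 walk d0:-→d1:-→d2:-→d3:-→d4:-→d5:-→d6:-→d7:-→d8:H4→d9:-→d10:-→d11:-→d12:-→d13:-→d14:-→d15:-→d16:-→d17:-→d18:-→d19:-→d20:-→d21:-→d22:-→d23:-→d24:H2 -> H2

== LOOKUPS ==
["H4","H4","H1","H2","no-route","H2"]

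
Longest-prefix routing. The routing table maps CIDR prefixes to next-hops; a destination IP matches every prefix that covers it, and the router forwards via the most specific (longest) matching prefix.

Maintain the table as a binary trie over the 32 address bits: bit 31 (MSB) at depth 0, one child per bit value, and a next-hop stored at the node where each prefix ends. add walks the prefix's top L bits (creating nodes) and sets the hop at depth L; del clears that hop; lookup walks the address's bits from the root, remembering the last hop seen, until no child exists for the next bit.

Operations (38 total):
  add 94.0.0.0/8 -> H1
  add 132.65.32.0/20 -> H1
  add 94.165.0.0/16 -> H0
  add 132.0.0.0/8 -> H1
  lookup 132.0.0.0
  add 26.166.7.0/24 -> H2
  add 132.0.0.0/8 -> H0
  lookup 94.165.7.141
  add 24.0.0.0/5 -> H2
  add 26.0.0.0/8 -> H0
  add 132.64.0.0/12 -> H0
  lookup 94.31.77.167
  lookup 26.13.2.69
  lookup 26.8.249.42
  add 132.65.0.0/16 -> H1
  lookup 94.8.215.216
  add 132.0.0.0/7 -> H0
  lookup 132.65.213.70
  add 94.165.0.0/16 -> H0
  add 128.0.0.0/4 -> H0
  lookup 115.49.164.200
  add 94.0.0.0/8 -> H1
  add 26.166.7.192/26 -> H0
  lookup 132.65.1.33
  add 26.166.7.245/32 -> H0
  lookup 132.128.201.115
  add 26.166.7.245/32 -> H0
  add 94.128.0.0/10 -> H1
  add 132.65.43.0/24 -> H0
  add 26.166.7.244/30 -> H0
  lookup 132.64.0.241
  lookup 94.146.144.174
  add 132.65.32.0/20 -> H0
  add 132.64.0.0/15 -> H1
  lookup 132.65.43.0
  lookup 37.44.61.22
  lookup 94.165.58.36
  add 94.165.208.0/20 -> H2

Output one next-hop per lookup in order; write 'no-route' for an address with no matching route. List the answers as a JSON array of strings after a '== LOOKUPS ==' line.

Apply in order:
  add 94.0.0.0/8 -> H1 at depth 8
  add 132.65.32.0/20 -> H1 at depth 20
  add 94.165.0.0/16 -> H0 at depth 16
  add 132.0.0.0/8 -> H1 at depth 8
  Q 132.0.0.0: descend 100001000 ; hops seen [H1] ; pick H1
  add 26.166.7.0/24 -> H2 at depth 24
  add 132.0.0.0/8 -> H0 at depth 8
  Q 94.165.7.141: descend 0101111010100101 ; hops seen [H1,H0] ; pick H0
  add 24.0.0.0/5 -> H2 at depth 5
  add 26.0.0.0/8 -> H0 at depth 8
  add 132.64.0.0/12 -> H0 at depth 12
  Q 94.31.77.167: descend 01011110 ; hops seen [H1] ; pick H1
  Q 26.13.2.69: descend 00011010 ; hops seen [H2,H0] ; pick H0
  Q 26.8.249.42: descend 00011010 ; hops seen [H2,H0] ; pick H0
  add 132.65.0.0/16 -> H1 at depth 16
  Q 94.8.215.216: descend 01011110 ; hops seen [H1] ; pick H1
  add 132.0.0.0/7 -> H0 at depth 7
  Q 132.65.213.70: descend 1000010001000001 ; hops seen [H0,H0,H0,H1] ; pick H1
  add 94.165.0.0/16 -> H0 at depth 16
  add 128.0.0.0/4 -> H0 at depth 4
  Q 115.49.164.200: descend 01 ; hops seen [∅] ; pick no-route
  add 94.0.0.0/8 -> H1 at depth 8
  add 26.166.7.192/26 -> H0 at depth 26
  Q 132.65.1.33: descend 100001000100000100 ; hops seen [H0,H0,H0,H0,H1] ; pick H1
  add 26.166.7.245/32 -> H0 at depth 32
  Q 132.128.201.115: descend 10000100 ; hops seen [H0,H0,H0] ; pick H0
  add 26.166.7.245/32 -> H0 at depth 32
  add 94.128.0.0/10 -> H1 at depth 10
  add 132.65.43.0/24 -> H0 at depth 24
  add 26.166.7.244/30 -> H0 at depth 30
  Q 132.64.0.241: descend 100001000100000 ; hops seen [H0,H0,H0,H0] ; pick H0
  Q 94.146.144.174: descend 0101111010 ; hops seen [H1,H1] ; pick H1
  add 132.65.32.0/20 -> H0 at depth 20
  add 132.64.0.0/15 -> H1 at depth 15
  Q 132.65.43.0: descend 100001000100000100101011 ; hops seen [H0,H0,H0,H0,H1,H1,H0,H0] ; pick H0
  Q 37.44.61.22: descend 00 ; hops seen [∅] ; pick no-route
  Q 94.165.58.36: descend 0101111010100101 ; hops seen [H1,H1,H0] ; pick H0
  add 94.165.208.0/20 -> H2 at depth 20

== LOOKUPS ==
["H1","H0","H1","H0","H0","H1","H1","no-route","H1","H0","H0","H1","H0","no-route","H0"]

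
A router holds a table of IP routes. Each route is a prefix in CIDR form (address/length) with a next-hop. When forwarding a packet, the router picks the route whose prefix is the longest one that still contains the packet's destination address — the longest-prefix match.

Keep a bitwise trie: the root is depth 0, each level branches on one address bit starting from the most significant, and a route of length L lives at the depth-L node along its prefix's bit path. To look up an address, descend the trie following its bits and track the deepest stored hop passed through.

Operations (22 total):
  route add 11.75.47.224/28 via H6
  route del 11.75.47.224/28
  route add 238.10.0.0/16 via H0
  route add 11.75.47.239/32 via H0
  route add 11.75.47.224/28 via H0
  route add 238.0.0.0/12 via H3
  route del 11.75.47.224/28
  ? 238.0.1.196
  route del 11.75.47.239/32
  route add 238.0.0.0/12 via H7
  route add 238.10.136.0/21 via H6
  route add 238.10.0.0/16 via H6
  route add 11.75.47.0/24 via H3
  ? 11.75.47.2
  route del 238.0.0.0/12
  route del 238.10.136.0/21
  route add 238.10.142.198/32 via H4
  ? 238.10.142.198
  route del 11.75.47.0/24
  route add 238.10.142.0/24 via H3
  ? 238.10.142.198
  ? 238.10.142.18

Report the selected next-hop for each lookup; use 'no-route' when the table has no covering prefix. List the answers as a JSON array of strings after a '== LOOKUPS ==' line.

Process each operation:
  add 11.75.47.224/28 -> H6 at depth 28
  - 11.75.47.224/28 clear@28
  add 238.10.0.0/16 -> H0 at depth 16
  add 11.75.47.239/32 -> H0 at depth 32
  add 11.75.47.224/28 -> H0 at depth 28
  add 238.0.0.0/12 -> H3 at depth 12
  - 11.75.47.224/28 clear@28
  Q 238.0.1.196: descend 111011100000 ; hops seen [H3] ; pick H3
  - 11.75.47.239/32 clear@32
  add 238.0.0.0/12 -> H7 at depth 12
  add 238.10.136.0/21 -> H6 at depth 21
  add 238.10.0.0/16 -> H6 at depth 16
  add 11.75.47.0/24 -> H3 at depth 24
  Q 11.75.47.2: descend 000010110100101100101111 ; hops seen [H3] ; pick H3
  - 238.0.0.0/12 clear@12
  - 238.10.136.0/21 clear@21
  add 238.10.142.198/32 -> H4 at depth 32
  Q 238.10.142.198: descend 11101110000010101000111011000110 ; hops seen [H6,H4] ; pick H4
  - 11.75.47.0/24 clear@24
  add 238.10.142.0/24 -> H3 at depth 24
  Q 238.10.142.198: descend 11101110000010101000111011000110 ; hops seen [H6,H3,H4] ; pick H4
  Q 238.10.142.18: descend 111011100000101010001110 ; hops seen [H6,H3] ; pick H3

== LOOKUPS ==
["H3","H3","H4","H4","H3"]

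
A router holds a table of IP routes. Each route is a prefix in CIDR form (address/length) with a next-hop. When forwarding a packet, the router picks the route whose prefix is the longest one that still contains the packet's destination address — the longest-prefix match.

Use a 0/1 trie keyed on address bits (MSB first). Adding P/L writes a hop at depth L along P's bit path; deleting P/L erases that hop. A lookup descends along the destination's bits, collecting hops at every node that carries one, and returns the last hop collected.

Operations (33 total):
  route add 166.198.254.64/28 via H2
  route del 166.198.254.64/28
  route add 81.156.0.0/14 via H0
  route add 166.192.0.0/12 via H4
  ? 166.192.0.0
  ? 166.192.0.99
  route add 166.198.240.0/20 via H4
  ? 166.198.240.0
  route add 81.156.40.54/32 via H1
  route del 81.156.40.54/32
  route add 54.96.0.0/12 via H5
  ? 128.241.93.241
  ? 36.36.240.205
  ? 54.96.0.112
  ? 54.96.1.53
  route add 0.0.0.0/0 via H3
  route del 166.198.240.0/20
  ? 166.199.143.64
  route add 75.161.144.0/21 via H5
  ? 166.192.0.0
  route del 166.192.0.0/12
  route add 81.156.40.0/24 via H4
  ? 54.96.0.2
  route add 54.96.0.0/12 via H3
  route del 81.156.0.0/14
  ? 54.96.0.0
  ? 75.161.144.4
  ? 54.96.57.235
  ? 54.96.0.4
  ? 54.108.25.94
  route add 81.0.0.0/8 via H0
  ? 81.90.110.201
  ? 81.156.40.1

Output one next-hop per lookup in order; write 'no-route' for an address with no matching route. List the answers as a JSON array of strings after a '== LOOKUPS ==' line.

Apply in order:
  add 166.198.254.64/28 -> H2 at depth 28
  - 166.198.254.64/28 clear@28
  add 81.156.0.0/14 -> H0 at depth 14
  add 166.192.0.0/12 -> H4 at depth 12
  Q 166.192.0.0: descend 1010011011000 ; hops seen [H4] ; pick H4
  Q 166.192.0.99: descend 1010011011000 ; hops seen [H4] ; pick H4
  add 166.198.240.0/20 -> H4 at depth 20
  Q 166.198.240.0: descend 10100110110001101111 ; hops seen [H4,H4] ; pick H4
  add 81.156.40.54/32 -> H1 at depth 32
  - 81.156.40.54/32 clear@32
  add 54.96.0.0/12 -> H5 at depth 12
  Q 128.241.93.241: descend 10 ; hops seen [∅] ; pick no-route
  Q 36.36.240.205: descend 001 ; hops seen [∅] ; pick no-route
  Q 54.96.0.112: descend 001101100110 ; hops seen [H5] ; pick H5
  Q 54.96.1.53: descend 001101100110 ; hops seen [H5] ; pick H5
  add 0.0.0.0/0 -> H3 at depth 0
  - 166.198.240.0/20 clear@20
  Q 166.199.143.64: descend 101001101100011 ; hops seen [H3,H4] ; pick H4
  add 75.161.144.0/21 -> H5 at depth 21
  Q 166.192.0.0: descend 1010011011000 ; hops seen [H3,H4] ; pick H4
  - 166.192.0.0/12 clear@12
  add 81.156.40.0/24 -> H4 at depth 24
  Q 54.96.0.2: descend 001101100110 ; hops seen [H3,H5] ; pick H5
  add 54.96.0.0/12 -> H3 at depth 12
  - 81.156.0.0/14 clear@14
  Q 54.96.0.0: descend 001101100110 ; hops seen [H3,H3] ; pick H3
  Q 75.161.144.4: descend 010010111010000110010 ; hops seen [H3,H5] ; pick H5
  Q 54.96.57.235: descend 001101100110 ; hops seen [H3,H3] ; pick H3
  Q 54.96.0.4: descend 001101100110 ; hops seen [H3,H3] ; pick H3
  Q 54.108.25.94: descend 001101100110 ; hops seen [H3,H3] ; pick H3
  add 81.0.0.0/8 -> H0 at depth 8
  Q 81.90.110.201: descend 01010001 ; hops seen [H3,H0] ; pick H0
  Q 81.156.40.1: descend 01010001100111000010100000 ; hops seen [H3,H0,H4] ; pick H4

== LOOKUPS ==
["H4","H4","H4","no-route","no-route","H5","H5","H4","H4","H5","H3","H5","H3","H3","H3","H0","H4"]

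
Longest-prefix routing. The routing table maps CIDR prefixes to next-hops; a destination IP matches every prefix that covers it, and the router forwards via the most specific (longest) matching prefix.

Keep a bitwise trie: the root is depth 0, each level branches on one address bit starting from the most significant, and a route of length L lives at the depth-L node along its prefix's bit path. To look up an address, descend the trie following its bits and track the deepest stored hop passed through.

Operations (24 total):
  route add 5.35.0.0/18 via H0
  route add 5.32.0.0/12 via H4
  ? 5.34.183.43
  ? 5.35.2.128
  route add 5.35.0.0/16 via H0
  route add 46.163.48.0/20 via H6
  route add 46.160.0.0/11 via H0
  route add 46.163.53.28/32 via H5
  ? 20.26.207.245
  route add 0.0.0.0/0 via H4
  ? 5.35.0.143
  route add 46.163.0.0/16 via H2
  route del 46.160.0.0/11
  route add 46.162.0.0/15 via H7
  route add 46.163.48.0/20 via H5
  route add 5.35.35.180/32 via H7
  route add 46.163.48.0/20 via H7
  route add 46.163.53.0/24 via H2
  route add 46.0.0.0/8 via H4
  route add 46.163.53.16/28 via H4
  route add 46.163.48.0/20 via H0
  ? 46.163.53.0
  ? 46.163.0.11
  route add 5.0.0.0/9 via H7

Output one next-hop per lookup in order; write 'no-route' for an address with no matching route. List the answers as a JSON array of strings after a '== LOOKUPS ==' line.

Trace:
  + 5.35.0.0/18 (H0) depth=18
  + 5.32.0.0/12 (H4) depth=12
  ? 5.34.183.43  path d0:-→d1:-→d2:-→d3:-→d4:-→d5:-→d6:-→d7:-→d8:-→d9:-→d10:-→d11:-→d12:H4→d13:-→d14:-→d15:-  best=H4
  ? 5.35.2.128  path d0:-→d1:-→d2:-→d3:-→d4:-→d5:-→d6:-→d7:-→d8:-→d9:-→d10:-→d11:-→d12:H4→d13:-→d14:-→d15:-→d16:-→d17:-→d18:H0  best=H0
  + 5.35.0.0/16 (H0) depth=16
  + 46.163.48.0/20 (H6) depth=20
  + 46.160.0.0/11 (H0) depth=11
  + 46.163.53.28/32 (H5) depth=32
  ? 20.26.207.245  path d0:-→d1:-→d2:-→d3:-  best=no-route
  + 0.0.0.0/0 (H4) depth=0
  ? 5.35.0.143  path d0:H4→d1:-→d2:-→d3:-→d4:-→d5:-→d6:-→d7:-→d8:-→d9:-→d10:-→d11:-→d12:H4→d13:-→d14:-→d15:-→d16:H0→d17:-→d18:H0  best=H0
  + 46.163.0.0/16 (H2) depth=16
  - 46.160.0.0/11 clear@11
  + 46.162.0.0/15 (H7) depth=15
  + 46.163.48.0/20 (H5) depth=20
  + 5.35.35.180/32 (H7) depth=32
  + 46.163.48.0/20 (H7) depth=20
  + 46.163.53.0/24 (H2) depth=24
  + 46.0.0.0/8 (H4) depth=8
  + 46.163.53.16/28 (H4) depth=28
  + 46.163.48.0/20 (H0) depth=20
  ? 46.163.53.0  path d0:H4→d1:-→d2:-→d3:-→d4:-→d5:-→d6:-→d7:-→d8:H4→d9:-→d10:-→d11:-→d12:-→d13:-→d14:-→d15:H7→d16:H2→d17:-→d18:-→d19:-→d20:H0→d21:-→d22:-→d23:-→d24:H2→d25:-→d26:-→d27:-  best=H2
  ? 46.163.0.11  path d0:H4→d1:-→d2:-→d3:-→d4:-→d5:-→d6:-→d7:-→d8:H4→d9:-→d10:-→d11:-→d12:-→d13:-→d14:-→d15:H7→d16:H2→d17:-→d18:-  best=H2
  + 5.0.0.0/9 (H7) depth=9

== LOOKUPS ==
["H4","H0","no-route","H0","H2","H2"]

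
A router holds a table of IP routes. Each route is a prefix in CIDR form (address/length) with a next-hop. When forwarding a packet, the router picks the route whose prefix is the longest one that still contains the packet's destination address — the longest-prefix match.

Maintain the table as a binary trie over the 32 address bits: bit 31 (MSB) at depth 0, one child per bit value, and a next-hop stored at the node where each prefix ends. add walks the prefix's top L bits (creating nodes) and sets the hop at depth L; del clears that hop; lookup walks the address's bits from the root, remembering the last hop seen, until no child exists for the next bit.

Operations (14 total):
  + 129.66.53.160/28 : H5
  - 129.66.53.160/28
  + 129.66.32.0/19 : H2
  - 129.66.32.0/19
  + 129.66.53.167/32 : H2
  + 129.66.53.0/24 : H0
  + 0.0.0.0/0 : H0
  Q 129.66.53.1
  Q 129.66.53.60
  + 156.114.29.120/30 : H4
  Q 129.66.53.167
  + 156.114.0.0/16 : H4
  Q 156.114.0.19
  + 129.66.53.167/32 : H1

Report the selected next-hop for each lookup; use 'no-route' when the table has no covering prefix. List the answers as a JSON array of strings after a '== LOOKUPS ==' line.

Apply in order:
  add 129.66.53.160/28 -> H5 at depth 28
  - 129.66.53.160/28 clear@28
  add 129.66.32.0/19 -> H2 at depth 19
  - 129.66.32.0/19 clear@19
  add 129.66.53.167/32 -> H2 at depth 32
  add 129.66.53.0/24 -> H0 at depth 24
  add 0.0.0.0/0 -> H0 at depth 0
  lookup 129.66.53.1: bits 100000010100001000110101 walk d0:H0→d1:-→d2:-→d3:-→d4:-→d5:-→d6:-→d7:-→d8:-→d9:-→d10:-→d11:-→d12:-→d13:-→d14:-→d15:-→d16:-→d17:-→d18:-→d19:-→d20:-→d21:-→d22:-→d23:-→d24:H0 -> H0
  lookup 129.66.53.60: bits 100000010100001000110101 walk d0:H0→d1:-→d2:-→d3:-→d4:-→d5:-→d6:-→d7:-→d8:-→d9:-→d10:-→d11:-→d12:-→d13:-→d14:-→d15:-→d16:-→d17:-→d18:-→d19:-→d20:-→d21:-→d22:-→d23:-→d24:H0 -> H0
  add 156.114.29.120/30 -> H4 at depth 30
  lookup 129.66.53.167: bits 10000001010000100011010110100111 walk d0:H0→d1:-→d2:-→d3:-→d4:-→d5:-→d6:-→d7:-→d8:-→d9:-→d10:-→d11:-→d12:-→d13:-→d14:-→d15:-→d16:-→d17:-→d18:-→d19:-→d20:-→d21:-→d22:-→d23:-→d24:H0→d25:-→d26:-→d27:-→d28:-→d29:-→d30:-→d31:-→d32:H2 -> H2
  add 156.114.0.0/16 -> H4 at depth 16
  lookup 156.114.0.19: bits 1001110001110010000 walk d0:H0→d1:-→d2:-→d3:-→d4:-→d5:-→d6:-→d7:-→d8:-→d9:-→d10:-→d11:-→d12:-→d13:-→d14:-→d15:-→d16:H4→d17:-→d18:-→d19:- -> H4
  add 129.66.53.167/32 -> H1 at depth 32

== LOOKUPS ==
["H0","H0","H2","H4"]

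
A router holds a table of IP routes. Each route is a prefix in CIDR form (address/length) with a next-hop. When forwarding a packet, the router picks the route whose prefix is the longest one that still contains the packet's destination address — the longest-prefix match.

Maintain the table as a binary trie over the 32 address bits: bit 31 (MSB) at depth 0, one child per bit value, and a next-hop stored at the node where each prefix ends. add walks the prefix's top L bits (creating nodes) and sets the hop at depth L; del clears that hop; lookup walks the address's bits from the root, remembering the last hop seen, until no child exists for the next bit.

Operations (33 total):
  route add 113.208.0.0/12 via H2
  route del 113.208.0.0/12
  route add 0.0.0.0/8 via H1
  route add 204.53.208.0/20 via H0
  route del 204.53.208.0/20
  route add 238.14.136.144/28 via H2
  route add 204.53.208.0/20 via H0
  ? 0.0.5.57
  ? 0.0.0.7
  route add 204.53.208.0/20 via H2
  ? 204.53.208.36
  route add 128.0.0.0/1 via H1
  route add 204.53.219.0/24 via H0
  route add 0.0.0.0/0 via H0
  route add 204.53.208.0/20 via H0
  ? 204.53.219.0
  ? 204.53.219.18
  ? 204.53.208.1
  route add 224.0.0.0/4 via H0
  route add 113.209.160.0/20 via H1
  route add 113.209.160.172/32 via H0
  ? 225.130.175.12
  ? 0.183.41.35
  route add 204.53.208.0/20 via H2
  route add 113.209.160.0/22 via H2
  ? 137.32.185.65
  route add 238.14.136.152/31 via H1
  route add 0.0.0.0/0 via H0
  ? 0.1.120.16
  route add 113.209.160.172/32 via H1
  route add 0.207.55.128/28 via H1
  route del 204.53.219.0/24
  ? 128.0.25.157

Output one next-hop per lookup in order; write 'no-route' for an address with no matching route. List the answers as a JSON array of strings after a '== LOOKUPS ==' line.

Trace:
  + 113.208.0.0/12 (H2) depth=12
  - 113.208.0.0/12 clear@12
  + 0.0.0.0/8 (H1) depth=8
  + 204.53.208.0/20 (H0) depth=20
  - 204.53.208.0/20 clear@20
  + 238.14.136.144/28 (H2) depth=28
  + 204.53.208.0/20 (H0) depth=20
  ? 0.0.5.57  path d0:-→d1:-→d2:-→d3:-→d4:-→d5:-→d6:-→d7:-→d8:H1  best=H1
  ? 0.0.0.7  path d0:-→d1:-→d2:-→d3:-→d4:-→d5:-→d6:-→d7:-→d8:H1  best=H1
  + 204.53.208.0/20 (H2) depth=20
  ? 204.53.208.36  path d0:-→d1:-→d2:-→d3:-→d4:-→d5:-→d6:-→d7:-→d8:-→d9:-→d10:-→d11:-→d12:-→d13:-→d14:-→d15:-→d16:-→d17:-→d18:-→d19:-→d20:H2  best=H2
  + 128.0.0.0/1 (H1) depth=1
  + 204.53.219.0/24 (H0) depth=24
  + 0.0.0.0/0 (H0) depth=0
  + 204.53.208.0/20 (H0) depth=20
  ? 204.53.219.0  path d0:H0→d1:H1→d2:-→d3:-→d4:-→d5:-→d6:-→d7:-→d8:-→d9:-→d10:-→d11:-→d12:-→d13:-→d14:-→d15:-→d16:-→d17:-→d18:-→d19:-→d20:H0→d21:-→d22:-→d23:-→d24:H0  best=H0
  ? 204.53.219.18  path d0:H0→d1:H1→d2:-→d3:-→d4:-→d5:-→d6:-→d7:-→d8:-→d9:-→d10:-→d11:-→d12:-→d13:-→d14:-→d15:-→d16:-→d17:-→d18:-→d19:-→d20:H0→d21:-→d22:-→d23:-→d24:H0  best=H0
  ? 204.53.208.1  path d0:H0→d1:H1→d2:-→d3:-→d4:-→d5:-→d6:-→d7:-→d8:-→d9:-→d10:-→d11:-→d12:-→d13:-→d14:-→d15:-→d16:-→d17:-→d18:-→d19:-→d20:H0  best=H0
  + 224.0.0.0/4 (H0) depth=4
  + 113.209.160.0/20 (H1) depth=20
  + 113.209.160.172/32 (H0) depth=32
  ? 225.130.175.12  path d0:H0→d1:H1→d2:-→d3:-→d4:H0  best=H0
  ? 0.183.41.35  path d0:H0→d1:-→d2:-→d3:-→d4:-→d5:-→d6:-→d7:-→d8:H1  best=H1
  + 204.53.208.0/20 (H2) depth=20
  + 113.209.160.0/22 (H2) depth=22
  ? 137.32.185.65  path d0:H0→d1:H1  best=H1
  + 238.14.136.152/31 (H1) depth=31
  + 0.0.0.0/0 (H0) depth=0
  ? 0.1.120.16  path d0:H0→d1:-→d2:-→d3:-→d4:-→d5:-→d6:-→d7:-→d8:H1  best=H1
  + 113.209.160.172/32 (H1) depth=32
  + 0.207.55.128/28 (H1) depth=28
  - 204.53.219.0/24 clear@24
  ? 128.0.25.157  path d0:H0→d1:H1  best=H1

== LOOKUPS ==
["H1","H1","H2","H0","H0","H0","H0","H1","H1","H1","H1"]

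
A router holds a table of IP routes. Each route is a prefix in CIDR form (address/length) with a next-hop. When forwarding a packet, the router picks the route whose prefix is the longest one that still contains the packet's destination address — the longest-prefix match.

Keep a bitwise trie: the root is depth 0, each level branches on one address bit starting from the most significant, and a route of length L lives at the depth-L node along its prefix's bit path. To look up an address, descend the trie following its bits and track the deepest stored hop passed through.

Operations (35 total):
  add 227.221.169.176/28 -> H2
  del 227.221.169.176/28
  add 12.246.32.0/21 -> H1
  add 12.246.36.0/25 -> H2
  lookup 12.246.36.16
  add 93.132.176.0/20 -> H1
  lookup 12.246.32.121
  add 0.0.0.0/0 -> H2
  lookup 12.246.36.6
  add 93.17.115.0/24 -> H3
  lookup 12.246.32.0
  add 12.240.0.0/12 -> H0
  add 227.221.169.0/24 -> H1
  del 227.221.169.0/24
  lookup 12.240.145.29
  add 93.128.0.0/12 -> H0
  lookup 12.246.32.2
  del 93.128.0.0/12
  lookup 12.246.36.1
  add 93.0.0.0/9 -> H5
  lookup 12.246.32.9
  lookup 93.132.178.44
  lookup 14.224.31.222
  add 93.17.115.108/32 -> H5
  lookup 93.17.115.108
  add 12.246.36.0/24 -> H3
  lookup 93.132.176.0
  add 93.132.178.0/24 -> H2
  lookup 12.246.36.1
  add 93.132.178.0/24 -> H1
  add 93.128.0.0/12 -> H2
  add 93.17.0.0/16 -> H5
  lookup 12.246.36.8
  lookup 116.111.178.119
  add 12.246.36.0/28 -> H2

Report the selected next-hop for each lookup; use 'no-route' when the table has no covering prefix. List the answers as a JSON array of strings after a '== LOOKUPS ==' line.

Process each operation:
  add 227.221.169.176/28 -> H2 at depth 28
  del 227.221.169.176/28 (clear depth 28)
  add 12.246.32.0/21 -> H1 at depth 21
  add 12.246.36.0/25 -> H2 at depth 25
  lookup 12.246.36.16: bits 0000110011110110001001000 walk d0:-→d1:-→d2:-→d3:-→d4:-→d5:-→d6:-→d7:-→d8:-→d9:-→d10:-→d11:-→d12:-→d13:-→d14:-→d15:-→d16:-→d17:-→d18:-→d19:-→d20:-→d21:H1→d22:-→d23:-→d24:-→d25:H2 -> H2
  add 93.132.176.0/20 -> H1 at depth 20
  lookup 12.246.32.121: bits 000011001111011000100 walk d0:-→d1:-→d2:-→d3:-→d4:-→d5:-→d6:-→d7:-→d8:-→d9:-→d10:-→d11:-→d12:-→d13:-→d14:-→d15:-→d16:-→d17:-→d18:-→d19:-→d20:-→d21:H1 -> H1
  add 0.0.0.0/0 -> H2 at depth 0
  lookup 12.246.36.6: bits 0000110011110110001001000 walk d0:H2→d1:-→d2:-→d3:-→d4:-→d5:-→d6:-→d7:-→d8:-→d9:-→d10:-→d11:-→d12:-→d13:-→d14:-→d15:-→d16:-→d17:-→d18:-→d19:-→d20:-→d21:H1→d22:-→d23:-→d24:-→d25:H2 -> H2
  add 93.17.115.0/24 -> H3 at depth 24
  lookup 12.246.32.0: bits 000011001111011000100 walk d0:H2→d1:-→d2:-→d3:-→d4:-→d5:-→d6:-→d7:-→d8:-→d9:-→d10:-→d11:-→d12:-→d13:-→d14:-→d15:-→d16:-→d17:-→d18:-→d19:-→d20:-→d21:H1 -> H1
  add 12.240.0.0/12 -> H0 at depth 12
  add 227.221.169.0/24 -> H1 at depth 24
  del 227.221.169.0/24 (clear depth 24)
  lookup 12.240.145.29: bits 0000110011110 walk d0:H2→d1:-→d2:-→d3:-→d4:-→d5:-→d6:-→d7:-→d8:-→d9:-→d10:-→d11:-→d12:H0→d13:- -> H0
  add 93.128.0.0/12 -> H0 at depth 12
  lookup 12.246.32.2: bits 000011001111011000100 walk d0:H2→d1:-→d2:-→d3:-→d4:-→d5:-→d6:-→d7:-→d8:-→d9:-→d10:-→d11:-→d12:H0→d13:-→d14:-→d15:-→d16:-→d17:-→d18:-→d19:-→d20:-→d21:H1 -> H1
  del 93.128.0.0/12 (clear depth 12)
  lookup 12.246.36.1: bits 0000110011110110001001000 walk d0:H2→d1:-→d2:-→d3:-→d4:-→d5:-→d6:-→d7:-→d8:-→d9:-→d10:-→d11:-→d12:H0→d13:-→d14:-→d15:-→d16:-→d17:-→d18:-→d19:-→d20:-→d21:H1→d22:-→d23:-→d24:-→d25:H2 -> H2
  add 93.0.0.0/9 -> H5 at depth 9
  lookup 12.246.32.9: bits 000011001111011000100 walk d0:H2→d1:-→d2:-→d3:-→d4:-→d5:-→d6:-→d7:-→d8:-→d9:-→d10:-→d11:-→d12:H0→d13:-→d14:-→d15:-→d16:-→d17:-→d18:-→d19:-→d20:-→d21:H1 -> H1
  lookup 93.132.178.44: bits 01011101100001001011 walk d0:H2→d1:-→d2:-→d3:-→d4:-→d5:-→d6:-→d7:-→d8:-→d9:-→d10:-→d11:-→d12:-→d13:-→d14:-→d15:-→d16:-→d17:-→d18:-→d19:-→d20:H1 -> H1
  lookup 14.224.31.222: bits 000011 walk d0:H2→d1:-→d2:-→d3:-→d4:-→d5:-→d6:- -> H2
  add 93.17.115.108/32 -> H5 at depth 32
  lookup 93.17.115.108: bits 01011101000100010111001101101100 walk d0:H2→d1:-→d2:-→d3:-→d4:-→d5:-→d6:-→d7:-→d8:-→d9:H5→d10:-→d11:-→d12:-→d13:-→d14:-→d15:-→d16:-→d17:-→d18:-→d19:-→d20:-→d21:-→d22:-→d23:-→d24:H3→d25:-→d26:-→d27:-→d28:-→d29:-→d30:-→d31:-→d32:H5 -> H5
  add 12.246.36.0/24 -> H3 at depth 24
  lookup 93.132.176.0: bits 01011101100001001011 walk d0:H2→d1:-→d2:-→d3:-→d4:-→d5:-→d6:-→d7:-→d8:-→d9:-→d10:-→d11:-→d12:-→d13:-→d14:-→d15:-→d16:-→d17:-→d18:-→d19:-→d20:H1 -> H1
  add 93.132.178.0/24 -> H2 at depth 24
  lookup 12.246.36.1: bits 0000110011110110001001000 walk d0:H2→d1:-→d2:-→d3:-→d4:-→d5:-→d6:-→d7:-→d8:-→d9:-→d10:-→d11:-→d12:H0→d13:-→d14:-→d15:-→d16:-→d17:-→d18:-→d19:-→d20:-→d21:H1→d22:-→d23:-→d24:H3→d25:H2 -> H2
  add 93.132.178.0/24 -> H1 at depth 24
  add 93.128.0.0/12 -> H2 at depth 12
  add 93.17.0.0/16 -> H5 at depth 16
  lookup 12.246.36.8: bits 0000110011110110001001000 walk d0:H2→d1:-→d2:-→d3:-→d4:-→d5:-→d6:-→d7:-→d8:-→d9:-→d10:-→d11:-→d12:H0→d13:-→d14:-→d15:-→d16:-→d17:-→d18:-→d19:-→d20:-→d21:H1→d22:-→d23:-→d24:H3→d25:H2 -> H2
  lookup 116.111.178.119: bits 01 walk d0:H2→d1:-→d2:- -> H2
  add 12.246.36.0/28 -> H2 at depth 28

== LOOKUPS ==
["H2","H1","H2","H1","H0","H1","H2","H1","H1","H2","H5","H1","H2","H2","H2"]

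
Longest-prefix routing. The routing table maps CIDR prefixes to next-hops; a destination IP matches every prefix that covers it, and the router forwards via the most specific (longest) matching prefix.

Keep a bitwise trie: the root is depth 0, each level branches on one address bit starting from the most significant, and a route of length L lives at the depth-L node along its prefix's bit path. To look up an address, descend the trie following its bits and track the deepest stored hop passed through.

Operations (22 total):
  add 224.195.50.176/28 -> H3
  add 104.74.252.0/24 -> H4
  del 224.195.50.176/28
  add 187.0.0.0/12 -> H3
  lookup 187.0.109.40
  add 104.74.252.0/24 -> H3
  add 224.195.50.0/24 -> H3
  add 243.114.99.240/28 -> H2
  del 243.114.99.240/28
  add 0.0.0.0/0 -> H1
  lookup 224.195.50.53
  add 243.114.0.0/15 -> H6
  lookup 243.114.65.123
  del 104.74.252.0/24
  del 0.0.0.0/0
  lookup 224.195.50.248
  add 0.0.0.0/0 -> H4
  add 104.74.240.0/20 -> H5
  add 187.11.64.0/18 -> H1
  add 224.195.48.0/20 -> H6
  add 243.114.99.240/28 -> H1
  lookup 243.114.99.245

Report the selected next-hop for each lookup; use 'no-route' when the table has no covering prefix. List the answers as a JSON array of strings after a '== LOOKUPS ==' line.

Trace:
  add 224.195.50.176/28 -> H3 at depth 28
  add 104.74.252.0/24 -> H4 at depth 24
  - 224.195.50.176/28 clear@28
  add 187.0.0.0/12 -> H3 at depth 12
  ? 187.0.109.40  path d0:-→d1:-→d2:-→d3:-→d4:-→d5:-→d6:-→d7:-→d8:-→d9:-→d10:-→d11:-→d12:H3  best=H3
  add 104.74.252.0/24 -> H3 at depth 24
  add 224.195.50.0/24 -> H3 at depth 24
  add 243.114.99.240/28 -> H2 at depth 28
  - 243.114.99.240/28 clear@28
  add 0.0.0.0/0 -> H1 at depth 0
  ? 224.195.50.53  path d0:H1→d1:-→d2:-→d3:-→d4:-→d5:-→d6:-→d7:-→d8:-→d9:-→d10:-→d11:-→d12:-→d13:-→d14:-→d15:-→d16:-→d17:-→d18:-→d19:-→d20:-→d21:-→d22:-→d23:-→d24:H3  best=H3
  add 243.114.0.0/15 -> H6 at depth 15
  ? 243.114.65.123  path d0:H1→d1:-→d2:-→d3:-→d4:-→d5:-→d6:-→d7:-→d8:-→d9:-→d10:-→d11:-→d12:-→d13:-→d14:-→d15:H6→d16:-→d17:-→d18:-  best=H6
  - 104.74.252.0/24 clear@24
  - 0.0.0.0/0 clear@0
  ? 224.195.50.248  path d0:-→d1:-→d2:-→d3:-→d4:-→d5:-→d6:-→d7:-→d8:-→d9:-→d10:-→d11:-→d12:-→d13:-→d14:-→d15:-→d16:-→d17:-→d18:-→d19:-→d20:-→d21:-→d22:-→d23:-→d24:H3→d25:-  best=H3
  add 0.0.0.0/0 -> H4 at depth 0
  add 104.74.240.0/20 -> H5 at depth 20
  add 187.11.64.0/18 -> H1 at depth 18
  add 224.195.48.0/20 -> H6 at depth 20
  add 243.114.99.240/28 -> H1 at depth 28
  ? 243.114.99.245  path d0:H4→d1:-→d2:-→d3:-→d4:-→d5:-→d6:-→d7:-→d8:-→d9:-→d10:-→d11:-→d12:-→d13:-→d14:-→d15:H6→d16:-→d17:-→d18:-→d19:-→d20:-→d21:-→d22:-→d23:-→d24:-→d25:-→d26:-→d27:-→d28:H1  best=H1

== LOOKUPS ==
["H3","H3","H6","H3","H1"]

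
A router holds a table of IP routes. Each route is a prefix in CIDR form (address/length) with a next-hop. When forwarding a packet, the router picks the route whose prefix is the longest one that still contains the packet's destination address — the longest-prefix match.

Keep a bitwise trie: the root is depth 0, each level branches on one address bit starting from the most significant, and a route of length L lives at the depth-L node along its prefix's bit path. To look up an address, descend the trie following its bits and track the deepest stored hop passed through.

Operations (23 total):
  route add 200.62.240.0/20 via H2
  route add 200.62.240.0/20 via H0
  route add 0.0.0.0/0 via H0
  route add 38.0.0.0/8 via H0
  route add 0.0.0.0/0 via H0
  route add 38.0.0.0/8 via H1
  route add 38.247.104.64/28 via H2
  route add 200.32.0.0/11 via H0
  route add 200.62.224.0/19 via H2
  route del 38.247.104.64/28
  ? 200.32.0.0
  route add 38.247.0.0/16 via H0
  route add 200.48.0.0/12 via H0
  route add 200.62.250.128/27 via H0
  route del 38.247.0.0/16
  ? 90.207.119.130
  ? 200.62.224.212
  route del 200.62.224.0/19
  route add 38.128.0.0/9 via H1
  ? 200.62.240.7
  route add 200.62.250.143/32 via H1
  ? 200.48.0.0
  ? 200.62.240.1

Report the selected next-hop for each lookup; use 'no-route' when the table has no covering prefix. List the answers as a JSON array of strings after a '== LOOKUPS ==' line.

Trace:
  add 200.62.240.0/20 -> H2 at depth 20
  add 200.62.240.0/20 -> H0 at depth 20
  add 0.0.0.0/0 -> H0 at depth 0
  add 38.0.0.0/8 -> H0 at depth 8
  add 0.0.0.0/0 -> H0 at depth 0
  add 38.0.0.0/8 -> H1 at depth 8
  add 38.247.104.64/28 -> H2 at depth 28
  add 200.32.0.0/11 -> H0 at depth 11
  add 200.62.224.0/19 -> H2 at depth 19
  del 38.247.104.64/28 (clear depth 28)
  Q 200.32.0.0: descend 11001000001 ; hops seen [H0,H0] ; pick H0
  add 38.247.0.0/16 -> H0 at depth 16
  add 200.48.0.0/12 -> H0 at depth 12
  add 200.62.250.128/27 -> H0 at depth 27
  del 38.247.0.0/16 (clear depth 16)
  Q 90.207.119.130: descend 0 ; hops seen [H0] ; pick H0
  Q 200.62.224.212: descend 1100100000111110111 ; hops seen [H0,H0,H0,H2] ; pick H2
  del 200.62.224.0/19 (clear depth 19)
  add 38.128.0.0/9 -> H1 at depth 9
  Q 200.62.240.7: descend 11001000001111101111 ; hops seen [H0,H0,H0,H0] ; pick H0
  add 200.62.250.143/32 -> H1 at depth 32
  Q 200.48.0.0: descend 110010000011 ; hops seen [H0,H0,H0] ; pick H0
  Q 200.62.240.1: descend 11001000001111101111 ; hops seen [H0,H0,H0,H0] ; pick H0

== LOOKUPS ==
["H0","H0","H2","H0","H0","H0"]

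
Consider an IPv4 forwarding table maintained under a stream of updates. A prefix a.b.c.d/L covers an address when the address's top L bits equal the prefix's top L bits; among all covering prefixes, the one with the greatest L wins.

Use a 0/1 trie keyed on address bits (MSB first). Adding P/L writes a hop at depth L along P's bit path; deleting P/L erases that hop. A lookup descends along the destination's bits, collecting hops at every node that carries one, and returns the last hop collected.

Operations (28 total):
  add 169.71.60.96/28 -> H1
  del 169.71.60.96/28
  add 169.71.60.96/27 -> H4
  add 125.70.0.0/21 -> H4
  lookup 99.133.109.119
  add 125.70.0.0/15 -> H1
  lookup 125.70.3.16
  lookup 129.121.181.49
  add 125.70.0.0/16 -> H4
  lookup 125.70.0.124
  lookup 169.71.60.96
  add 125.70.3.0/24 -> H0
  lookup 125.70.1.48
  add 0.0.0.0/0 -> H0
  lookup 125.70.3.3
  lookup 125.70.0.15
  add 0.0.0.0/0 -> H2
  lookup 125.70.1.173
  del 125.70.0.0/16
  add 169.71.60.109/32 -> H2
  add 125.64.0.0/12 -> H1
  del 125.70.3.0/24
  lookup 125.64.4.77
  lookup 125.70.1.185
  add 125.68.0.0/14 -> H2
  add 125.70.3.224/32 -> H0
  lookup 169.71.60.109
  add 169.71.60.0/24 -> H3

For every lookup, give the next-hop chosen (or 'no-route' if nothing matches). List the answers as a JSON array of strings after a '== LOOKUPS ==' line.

Process each operation:
  add 169.71.60.96/28 -> H1 at depth 28
  - 169.71.60.96/28 clear@28
  add 169.71.60.96/27 -> H4 at depth 27
  add 125.70.0.0/21 -> H4 at depth 21
  ? 99.133.109.119  path d0:-→d1:-→d2:-→d3:-  best=no-route
  add 125.70.0.0/15 -> H1 at depth 15
  ? 125.70.3.16  path d0:-→d1:-→d2:-→d3:-→d4:-→d5:-→d6:-→d7:-→d8:-→d9:-→d10:-→d11:-→d12:-→d13:-→d14:-→d15:H1→d16:-→d17:-→d18:-→d19:-→d20:-→d21:H4  best=H4
  ? 129.121.181.49  path d0:-→d1:-→d2:-  best=no-route
  add 125.70.0.0/16 -> H4 at depth 16
  ? 125.70.0.124  path d0:-→d1:-→d2:-→d3:-→d4:-→d5:-→d6:-→d7:-→d8:-→d9:-→d10:-→d11:-→d12:-→d13:-→d14:-→d15:H1→d16:H4→d17:-→d18:-→d19:-→d20:-→d21:H4  best=H4
  ? 169.71.60.96  path d0:-→d1:-→d2:-→d3:-→d4:-→d5:-→d6:-→d7:-→d8:-→d9:-→d10:-→d11:-→d12:-→d13:-→d14:-→d15:-→d16:-→d17:-→d18:-→d19:-→d20:-→d21:-→d22:-→d23:-→d24:-→d25:-→d26:-→d27:H4→d28:-  best=H4
  add 125.70.3.0/24 -> H0 at depth 24
  ? 125.70.1.48  path d0:-→d1:-→d2:-→d3:-→d4:-→d5:-→d6:-→d7:-→d8:-→d9:-→d10:-→d11:-→d12:-→d13:-→d14:-→d15:H1→d16:H4→d17:-→d18:-→d19:-→d20:-→d21:H4→d22:-  best=H4
  add 0.0.0.0/0 -> H0 at depth 0
  ? 125.70.3.3  path d0:H0→d1:-→d2:-→d3:-→d4:-→d5:-→d6:-→d7:-→d8:-→d9:-→d10:-→d11:-→d12:-→d13:-→d14:-→d15:H1→d16:H4→d17:-→d18:-→d19:-→d20:-→d21:H4→d22:-→d23:-→d24:H0  best=H0
  ? 125.70.0.15  path d0:H0→d1:-→d2:-→d3:-→d4:-→d5:-→d6:-→d7:-→d8:-→d9:-→d10:-→d11:-→d12:-→d13:-→d14:-→d15:H1→d16:H4→d17:-→d18:-→d19:-→d20:-→d21:H4→d22:-  best=H4
  add 0.0.0.0/0 -> H2 at depth 0
  ? 125.70.1.173  path d0:H2→d1:-→d2:-→d3:-→d4:-→d5:-→d6:-→d7:-→d8:-→d9:-→d10:-→d11:-→d12:-→d13:-→d14:-→d15:H1→d16:H4→d17:-→d18:-→d19:-→d20:-→d21:H4→d22:-  best=H4
  - 125.70.0.0/16 clear@16
  add 169.71.60.109/32 -> H2 at depth 32
  add 125.64.0.0/12 -> H1 at depth 12
  - 125.70.3.0/24 clear@24
  ? 125.64.4.77  path d0:H2→d1:-→d2:-→d3:-→d4:-→d5:-→d6:-→d7:-→d8:-→d9:-→d10:-→d11:-→d12:H1→d13:-  best=H1
  ? 125.70.1.185  path d0:H2→d1:-→d2:-→d3:-→d4:-→d5:-→d6:-→d7:-→d8:-→d9:-→d10:-→d11:-→d12:H1→d13:-→d14:-→d15:H1→d16:-→d17:-→d18:-→d19:-→d20:-→d21:H4→d22:-  best=H4
  add 125.68.0.0/14 -> H2 at depth 14
  add 125.70.3.224/32 -> H0 at depth 32
  ? 169.71.60.109  path d0:H2→d1:-→d2:-→d3:-→d4:-→d5:-→d6:-→d7:-→d8:-→d9:-→d10:-→d11:-→d12:-→d13:-→d14:-→d15:-→d16:-→d17:-→d18:-→d19:-→d20:-→d21:-→d22:-→d23:-→d24:-→d25:-→d26:-→d27:H4→d28:-→d29:-→d30:-→d31:-→d32:H2  best=H2
  add 169.71.60.0/24 -> H3 at depth 24

== LOOKUPS ==
["no-route","H4","no-route","H4","H4","H4","H0","H4","H4","H1","H4","H2"]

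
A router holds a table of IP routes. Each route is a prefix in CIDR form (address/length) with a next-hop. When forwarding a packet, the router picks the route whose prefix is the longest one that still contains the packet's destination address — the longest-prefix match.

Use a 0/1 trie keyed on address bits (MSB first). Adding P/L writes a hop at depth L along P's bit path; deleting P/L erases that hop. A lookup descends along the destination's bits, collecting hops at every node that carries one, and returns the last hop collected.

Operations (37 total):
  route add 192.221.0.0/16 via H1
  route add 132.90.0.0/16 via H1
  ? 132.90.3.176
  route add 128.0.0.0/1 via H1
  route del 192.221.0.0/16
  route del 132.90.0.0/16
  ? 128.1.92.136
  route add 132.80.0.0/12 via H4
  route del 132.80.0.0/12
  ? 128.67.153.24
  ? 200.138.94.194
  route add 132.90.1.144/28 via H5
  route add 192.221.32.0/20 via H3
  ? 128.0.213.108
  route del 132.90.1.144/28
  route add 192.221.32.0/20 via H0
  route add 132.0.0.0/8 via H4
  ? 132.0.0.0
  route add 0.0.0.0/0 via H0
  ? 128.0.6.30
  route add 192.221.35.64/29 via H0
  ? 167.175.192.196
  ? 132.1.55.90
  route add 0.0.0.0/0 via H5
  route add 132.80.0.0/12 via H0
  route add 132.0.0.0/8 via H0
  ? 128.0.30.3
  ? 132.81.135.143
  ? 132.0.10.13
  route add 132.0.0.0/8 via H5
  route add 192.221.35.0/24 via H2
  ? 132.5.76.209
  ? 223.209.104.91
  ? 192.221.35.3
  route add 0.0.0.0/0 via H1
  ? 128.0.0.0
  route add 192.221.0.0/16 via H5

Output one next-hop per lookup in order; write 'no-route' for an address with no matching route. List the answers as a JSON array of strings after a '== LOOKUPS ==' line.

Process each operation:
  add 192.221.0.0/16 -> H1 at depth 16
  add 132.90.0.0/16 -> H1 at depth 16
  lookup 132.90.3.176: bits 1000010001011010 walk d0:-→d1:-→d2:-→d3:-→d4:-→d5:-→d6:-→d7:-→d8:-→d9:-→d10:-→d11:-→d12:-→d13:-→d14:-→d15:-→d16:H1 -> H1
  add 128.0.0.0/1 -> H1 at depth 1
  - 192.221.0.0/16 clear@16
  - 132.90.0.0/16 clear@16
  lookup 128.1.92.136: bits 10000 walk d0:-→d1:H1→d2:-→d3:-→d4:-→d5:- -> H1
  add 132.80.0.0/12 -> H4 at depth 12
  - 132.80.0.0/12 clear@12
  lookup 128.67.153.24: bits 10000 walk d0:-→d1:H1→d2:-→d3:-→d4:-→d5:- -> H1
  lookup 200.138.94.194: bits 1100 walk d0:-→d1:H1→d2:-→d3:-→d4:- -> H1
  add 132.90.1.144/28 -> H5 at depth 28
  add 192.221.32.0/20 -> H3 at depth 20
  lookup 128.0.213.108: bits 10000 walk d0:-→d1:H1→d2:-→d3:-→d4:-→d5:- -> H1
  - 132.90.1.144/28 clear@28
  add 192.221.32.0/20 -> H0 at depth 20
  add 132.0.0.0/8 -> H4 at depth 8
  lookup 132.0.0.0: bits 100001000 walk d0:-→d1:H1→d2:-→d3:-→d4:-→d5:-→d6:-→d7:-→d8:H4→d9:- -> H4
  add 0.0.0.0/0 -> H0 at depth 0
  lookup 128.0.6.30: bits 10000 walk d0:H0→d1:H1→d2:-→d3:-→d4:-→d5:- -> H1
  add 192.221.35.64/29 -> H0 at depth 29
  lookup 167.175.192.196: bits 10 walk d0:H0→d1:H1→d2:- -> H1
  lookup 132.1.55.90: bits 100001000 walk d0:H0→d1:H1→d2:-→d3:-→d4:-→d5:-→d6:-→d7:-→d8:H4→d9:- -> H4
  add 0.0.0.0/0 -> H5 at depth 0
  add 132.80.0.0/12 -> H0 at depth 12
  add 132.0.0.0/8 -> H0 at depth 8
  lookup 128.0.30.3: bits 10000 walk d0:H5→d1:H1→d2:-→d3:-→d4:-→d5:- -> H1
  lookup 132.81.135.143: bits 100001000101 walk d0:H5→d1:H1→d2:-→d3:-→d4:-→d5:-→d6:-→d7:-→d8:H0→d9:-→d10:-→d11:-→d12:H0 -> H0
  lookup 132.0.10.13: bits 100001000 walk d0:H5→d1:H1→d2:-→d3:-→d4:-→d5:-→d6:-→d7:-→d8:H0→d9:- -> H0
  add 132.0.0.0/8 -> H5 at depth 8
  add 192.221.35.0/24 -> H2 at depth 24
  lookup 132.5.76.209: bits 100001000 walk d0:H5→d1:H1→d2:-→d3:-→d4:-→d5:-→d6:-→d7:-→d8:H5→d9:- -> H5
  lookup 223.209.104.91: bits 110 walk d0:H5→d1:H1→d2:-→d3:- -> H1
  lookup 192.221.35.3: bits 1100000011011101001000110 walk d0:H5→d1:H1→d2:-→d3:-→d4:-→d5:-→d6:-→d7:-→d8:-→d9:-→d10:-→d11:-→d12:-→d13:-→d14:-→d15:-→d16:-→d17:-→d18:-→d19:-→d20:H0→d21:-→d22:-→d23:-→d24:H2→d25:- -> H2
  add 0.0.0.0/0 -> H1 at depth 0
  lookup 128.0.0.0: bits 10000 walk d0:H1→d1:H1→d2:-→d3:-→d4:-→d5:- -> H1
  add 192.221.0.0/16 -> H5 at depth 16

== LOOKUPS ==
["H1","H1","H1","H1","H1","H4","H1","H1","H4","H1","H0","H0","H5","H1","H2","H1"]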